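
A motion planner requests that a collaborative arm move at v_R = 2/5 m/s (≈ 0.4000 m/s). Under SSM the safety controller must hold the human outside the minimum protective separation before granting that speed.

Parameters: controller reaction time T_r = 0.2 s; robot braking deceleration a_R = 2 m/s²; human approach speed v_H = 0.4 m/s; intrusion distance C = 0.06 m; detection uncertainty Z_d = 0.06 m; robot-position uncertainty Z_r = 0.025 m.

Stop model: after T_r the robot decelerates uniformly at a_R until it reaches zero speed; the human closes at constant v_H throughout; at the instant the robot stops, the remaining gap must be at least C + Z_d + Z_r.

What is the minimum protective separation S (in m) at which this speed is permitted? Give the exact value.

S_min = 17/40 m = 0.4250 m

stop time T_s = (2/5)/2 = 0.2000 s
reaction-phase robot travel = 0.4000·0.2000 = 0.0800 m
robot covers 0.4000·0.2000 − ½·2.0000·0.2000² = 0.0400 m while stopping
human over T_r+T_s: 0.4000·(0.2000+0.2000) = 0.1600 m
margins: 0.0600+0.0600+0.0250 = 0.1450 m
S_min ≈ 0.0800+0.0400+0.1600+0.1450  ⇒  S_min = 17/40 m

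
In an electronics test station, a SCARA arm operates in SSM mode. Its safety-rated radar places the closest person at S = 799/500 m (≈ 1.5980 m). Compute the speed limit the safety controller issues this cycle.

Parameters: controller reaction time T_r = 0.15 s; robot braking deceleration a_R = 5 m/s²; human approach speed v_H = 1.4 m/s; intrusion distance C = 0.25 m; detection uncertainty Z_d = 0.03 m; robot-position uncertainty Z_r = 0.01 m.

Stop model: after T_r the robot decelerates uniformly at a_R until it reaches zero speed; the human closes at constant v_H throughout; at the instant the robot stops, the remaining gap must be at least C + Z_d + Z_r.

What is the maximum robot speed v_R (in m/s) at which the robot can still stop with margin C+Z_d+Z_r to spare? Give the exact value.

v_R_max = 9/5 m/s = 1.8000 m/s

collect terms ⇒ (1/10)·v_R² + (43/100)·v_R + (-549/500) = 0
  disc = (43/100)² − 4·(1/10)·(-549/500) = 6241/10000 ; √disc = 79/100
  v_R = (−(43/100) + 79/100) / (2·(1/10)) = 9/5 m/s
check:
braking lasts T_s = (9/5)/5 = 0.3600 s
reaction-phase robot travel = 1.8000·0.1500 = 0.2700 m
braking distance = 1.8000²/(2·5.0000) = 0.3240 m
human over T_r+T_s: 1.4000·(0.1500+0.3600) = 0.7140 m
margins: 0.2500+0.0300+0.0100 = 0.2900 m
sum ≈ 0.2700+0.3240+0.7140+0.2900 ≈ 1.5980 m = S ✓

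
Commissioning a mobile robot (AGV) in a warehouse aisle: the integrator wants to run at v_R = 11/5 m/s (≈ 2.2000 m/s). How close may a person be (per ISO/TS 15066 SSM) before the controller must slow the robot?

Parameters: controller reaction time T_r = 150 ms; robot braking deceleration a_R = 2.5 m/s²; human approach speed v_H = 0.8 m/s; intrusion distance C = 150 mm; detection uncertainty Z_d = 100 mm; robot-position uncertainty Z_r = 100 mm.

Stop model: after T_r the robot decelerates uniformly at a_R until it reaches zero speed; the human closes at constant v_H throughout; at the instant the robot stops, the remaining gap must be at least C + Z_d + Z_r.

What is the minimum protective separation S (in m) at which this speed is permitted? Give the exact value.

T_s = v_R/a_R = (11/5)/(5/2) = 0.8800 s
reaction-phase robot travel = 2.2000·0.1500 = 0.3300 m
robot covers 2.2000·0.8800 − ½·2.5000·0.8800² = 0.9680 m while stopping
person approaches 0.8000·(0.1500+0.8800) = 0.8240 m
residual clearance needed = 0.1500+0.1000+0.1000 = 0.3500 m
S_min ≈ 0.3300+0.9680+0.8240+0.3500  ⇒  S_min = 309/125 m

S_min = 309/125 m = 2.4720 m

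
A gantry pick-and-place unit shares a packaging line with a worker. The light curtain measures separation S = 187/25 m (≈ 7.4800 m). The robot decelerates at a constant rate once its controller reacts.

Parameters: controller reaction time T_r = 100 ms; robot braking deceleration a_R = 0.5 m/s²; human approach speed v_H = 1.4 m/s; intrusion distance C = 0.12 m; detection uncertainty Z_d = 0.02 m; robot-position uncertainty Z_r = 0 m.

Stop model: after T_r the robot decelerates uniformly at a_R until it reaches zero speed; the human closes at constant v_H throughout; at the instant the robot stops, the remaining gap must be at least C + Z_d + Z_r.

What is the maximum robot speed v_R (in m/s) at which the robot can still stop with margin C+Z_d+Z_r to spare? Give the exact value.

v_R_max = 8/5 m/s = 1.6000 m/s

at the boundary: (1)·v² + (29/10)·v + (-36/5) = 0
  disc = (29/10)² − 4·(1)·(-36/5) = 3721/100 ; √disc = 61/10
  v_R = (−(29/10) + 61/10) / (2·(1)) = 8/5 m/s
check:
stop time T_s = (8/5)/(1/2) = 3.2000 s
robot in T_r: 1.6000·0.1000 = 0.1600 m
braking distance = 1.6000²/(2·0.5000) = 2.5600 m
human over T_r+T_s: 1.4000·(0.1000+3.2000) = 4.6200 m
margins: 0.1200+0.0200+0.0000 = 0.1400 m
sum ≈ 0.1600+2.5600+4.6200+0.1400 ≈ 7.4800 m = S ✓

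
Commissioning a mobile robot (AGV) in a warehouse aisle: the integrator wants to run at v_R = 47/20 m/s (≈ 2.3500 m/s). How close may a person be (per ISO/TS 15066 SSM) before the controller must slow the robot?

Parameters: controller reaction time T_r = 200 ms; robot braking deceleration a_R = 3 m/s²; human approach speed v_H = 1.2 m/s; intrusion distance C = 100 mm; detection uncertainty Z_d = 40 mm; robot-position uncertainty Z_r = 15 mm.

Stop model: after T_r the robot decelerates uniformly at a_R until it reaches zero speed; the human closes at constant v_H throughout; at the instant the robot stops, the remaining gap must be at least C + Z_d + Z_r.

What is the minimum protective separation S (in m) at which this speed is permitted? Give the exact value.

S_min = 6541/2400 m = 2.7254 m

braking lasts T_s = (47/20)/3 = 0.7833 s
robot covers v_R·T_r = 2.3500·0.2000 = 0.4700 m before braking
robot under decel: 2.3500²/(2·3.0000) = 0.9204 m
human closes 1.2000·0.9833 = 1.1800 m
margins: 0.1000+0.0400+0.0150 = 0.1550 m
S_min ≈ 0.4700+0.9204+1.1800+0.1550  ⇒  S_min = 6541/2400 m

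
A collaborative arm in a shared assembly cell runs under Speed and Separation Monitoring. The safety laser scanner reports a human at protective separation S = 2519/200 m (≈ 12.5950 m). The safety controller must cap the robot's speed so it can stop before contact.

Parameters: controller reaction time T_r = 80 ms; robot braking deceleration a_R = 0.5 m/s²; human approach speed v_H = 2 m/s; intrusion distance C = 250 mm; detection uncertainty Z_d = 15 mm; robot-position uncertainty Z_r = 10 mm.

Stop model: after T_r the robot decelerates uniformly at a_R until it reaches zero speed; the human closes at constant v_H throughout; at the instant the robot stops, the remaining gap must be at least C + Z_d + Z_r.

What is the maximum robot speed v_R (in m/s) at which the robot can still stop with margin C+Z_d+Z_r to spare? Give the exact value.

collect terms ⇒ (1)·v_R² + (102/25)·v_R + (-304/25) = 0
  disc = (102/25)² − 4·(1)·(-304/25) = 40804/625 ; √disc = 202/25
  v_R = (−(102/25) + 202/25) / (2·(1)) = 2 m/s
check:
T_s = v_R/a_R = 2/(1/2) = 4.0000 s
robot in T_r: 2.0000·0.0800 = 0.1600 m
robot under decel: 2.0000²/(2·0.5000) = 4.0000 m
person approaches 2.0000·(0.0800+4.0000) = 8.1600 m
residual clearance needed = 0.2500+0.0150+0.0100 = 0.2750 m
sum ≈ 0.1600+4.0000+8.1600+0.2750 ≈ 12.5950 m = S ✓

v_R_max = 2 m/s = 2.0000 m/s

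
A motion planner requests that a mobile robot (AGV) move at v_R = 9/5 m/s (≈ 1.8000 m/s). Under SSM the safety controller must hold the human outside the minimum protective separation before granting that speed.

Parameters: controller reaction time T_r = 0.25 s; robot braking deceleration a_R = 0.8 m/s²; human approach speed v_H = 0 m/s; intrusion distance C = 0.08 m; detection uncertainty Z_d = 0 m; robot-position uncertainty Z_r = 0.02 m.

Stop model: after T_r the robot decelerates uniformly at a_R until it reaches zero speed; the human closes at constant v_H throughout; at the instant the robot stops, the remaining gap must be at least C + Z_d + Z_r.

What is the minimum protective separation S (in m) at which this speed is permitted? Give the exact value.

braking lasts T_s = (9/5)/(4/5) = 2.2500 s
robot in T_r: 1.8000·0.2500 = 0.4500 m
robot covers 1.8000·2.2500 − ½·0.8000·2.2500² = 2.0250 m while stopping
human over T_r+T_s: 0.0000·(0.2500+2.2500) = 0.0000 m
C+Z_d+Z_r = 0.0800+0.0000+0.0200 = 0.1000 m
S_min ≈ 0.4500+2.0250+0.0000+0.1000  ⇒  S_min = 103/40 m

S_min = 103/40 m = 2.5750 m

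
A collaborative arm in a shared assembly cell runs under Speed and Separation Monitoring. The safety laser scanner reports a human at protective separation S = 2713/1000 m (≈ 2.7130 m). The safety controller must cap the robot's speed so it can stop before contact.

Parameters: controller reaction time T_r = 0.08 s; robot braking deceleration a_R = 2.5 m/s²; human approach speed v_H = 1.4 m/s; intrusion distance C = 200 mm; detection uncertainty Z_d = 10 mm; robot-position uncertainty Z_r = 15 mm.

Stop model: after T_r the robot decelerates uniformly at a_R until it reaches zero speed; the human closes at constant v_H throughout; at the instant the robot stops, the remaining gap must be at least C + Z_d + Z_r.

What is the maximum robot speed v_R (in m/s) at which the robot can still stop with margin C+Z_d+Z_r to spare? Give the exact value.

collect terms ⇒ (1/5)·v_R² + (16/25)·v_R + (-297/125) = 0
  disc = (16/25)² − 4·(1/5)·(-297/125) = 1444/625 ; √disc = 38/25
  v_R = (−(16/25) + 38/25) / (2·(1/5)) = 11/5 m/s
check:
braking lasts T_s = (11/5)/(5/2) = 0.8800 s
reaction-phase robot travel = 2.2000·0.0800 = 0.1760 m
robot under decel: 2.2000²/(2·2.5000) = 0.9680 m
person approaches 1.4000·(0.0800+0.8800) = 1.3440 m
C+Z_d+Z_r = 0.2000+0.0100+0.0150 = 0.2250 m
sum ≈ 0.1760+0.9680+1.3440+0.2250 ≈ 2.7130 m = S ✓

v_R_max = 11/5 m/s = 2.2000 m/s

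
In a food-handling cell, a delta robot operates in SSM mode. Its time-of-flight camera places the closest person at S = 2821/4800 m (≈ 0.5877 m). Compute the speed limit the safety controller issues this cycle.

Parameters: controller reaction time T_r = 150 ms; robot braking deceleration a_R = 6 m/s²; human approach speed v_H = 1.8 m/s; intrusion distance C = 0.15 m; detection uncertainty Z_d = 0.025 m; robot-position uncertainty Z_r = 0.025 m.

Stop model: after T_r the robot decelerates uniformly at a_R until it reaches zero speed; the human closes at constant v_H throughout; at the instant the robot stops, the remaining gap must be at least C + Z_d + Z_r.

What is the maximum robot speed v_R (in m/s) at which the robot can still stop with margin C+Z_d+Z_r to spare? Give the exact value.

v_R_max = 1/4 m/s = 0.2500 m/s

collect terms ⇒ (1/12)·v_R² + (9/20)·v_R + (-113/960) = 0
  disc = (9/20)² − 4·(1/12)·(-113/960) = 3481/14400 ; √disc = 59/120
  v_R = (−(9/20) + 59/120) / (2·(1/12)) = 1/4 m/s
check:
stop time T_s = (1/4)/6 = 0.0417 s
reaction-phase robot travel = 0.2500·0.1500 = 0.0375 m
braking distance = 0.2500²/(2·6.0000) = 0.0052 m
human closes 1.8000·0.1917 = 0.3450 m
C+Z_d+Z_r = 0.1500+0.0250+0.0250 = 0.2000 m
sum ≈ 0.0375+0.0052+0.3450+0.2000 ≈ 0.5877 m = S ✓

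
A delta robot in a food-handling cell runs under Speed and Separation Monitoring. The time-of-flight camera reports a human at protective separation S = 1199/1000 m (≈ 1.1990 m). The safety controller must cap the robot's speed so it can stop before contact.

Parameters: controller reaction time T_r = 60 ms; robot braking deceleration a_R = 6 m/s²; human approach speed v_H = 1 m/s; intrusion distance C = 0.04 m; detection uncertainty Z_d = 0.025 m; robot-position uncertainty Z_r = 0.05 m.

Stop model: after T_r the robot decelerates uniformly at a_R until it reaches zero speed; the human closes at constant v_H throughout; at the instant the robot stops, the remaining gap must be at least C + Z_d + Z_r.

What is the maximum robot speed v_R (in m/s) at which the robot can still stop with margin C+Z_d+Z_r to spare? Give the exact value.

collect terms ⇒ (1/12)·v_R² + (17/75)·v_R + (-128/125) = 0
  disc = (17/75)² − 4·(1/12)·(-128/125) = 2209/5625 ; √disc = 47/75
  v_R = (−(17/75) + 47/75) / (2·(1/12)) = 12/5 m/s
check:
braking lasts T_s = (12/5)/6 = 0.4000 s
robot in T_r: 2.4000·0.0600 = 0.1440 m
robot covers 2.4000·0.4000 − ½·6.0000·0.4000² = 0.4800 m while stopping
human over T_r+T_s: 1.0000·(0.0600+0.4000) = 0.4600 m
C+Z_d+Z_r = 0.0400+0.0250+0.0500 = 0.1150 m
sum ≈ 0.1440+0.4800+0.4600+0.1150 ≈ 1.1990 m = S ✓

v_R_max = 12/5 m/s = 2.4000 m/s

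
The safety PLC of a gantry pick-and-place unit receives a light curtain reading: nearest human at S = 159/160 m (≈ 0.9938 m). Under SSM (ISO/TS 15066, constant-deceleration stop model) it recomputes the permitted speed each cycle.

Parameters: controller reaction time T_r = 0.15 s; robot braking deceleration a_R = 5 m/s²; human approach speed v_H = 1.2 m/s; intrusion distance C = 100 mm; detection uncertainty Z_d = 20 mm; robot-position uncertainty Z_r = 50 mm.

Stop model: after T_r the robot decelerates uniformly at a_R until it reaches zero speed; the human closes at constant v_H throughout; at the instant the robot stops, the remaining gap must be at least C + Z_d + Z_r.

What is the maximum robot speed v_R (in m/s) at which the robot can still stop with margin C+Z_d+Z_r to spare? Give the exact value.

v_R_max = 5/4 m/s = 1.2500 m/s

collect terms ⇒ (1/10)·v_R² + (39/100)·v_R + (-103/160) = 0
  disc = (39/100)² − 4·(1/10)·(-103/160) = 256/625 ; √disc = 16/25
  v_R = (−(39/100) + 16/25) / (2·(1/10)) = 5/4 m/s
check:
stop time T_s = (5/4)/5 = 0.2500 s
robot covers v_R·T_r = 1.2500·0.1500 = 0.1875 m before braking
braking distance = 1.2500²/(2·5.0000) = 0.1562 m
person approaches 1.2000·(0.1500+0.2500) = 0.4800 m
residual clearance needed = 0.1000+0.0200+0.0500 = 0.1700 m
sum ≈ 0.1875+0.1562+0.4800+0.1700 ≈ 0.9938 m = S ✓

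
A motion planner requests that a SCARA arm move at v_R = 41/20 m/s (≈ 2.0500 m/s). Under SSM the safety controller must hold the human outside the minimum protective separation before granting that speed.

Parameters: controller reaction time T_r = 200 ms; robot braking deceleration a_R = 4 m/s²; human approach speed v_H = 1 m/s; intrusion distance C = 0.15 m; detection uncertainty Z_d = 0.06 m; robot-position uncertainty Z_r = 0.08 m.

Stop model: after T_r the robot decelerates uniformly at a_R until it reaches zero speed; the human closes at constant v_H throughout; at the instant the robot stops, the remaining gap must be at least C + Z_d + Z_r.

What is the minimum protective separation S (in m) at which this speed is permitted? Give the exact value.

stop time T_s = (41/20)/4 = 0.5125 s
robot in T_r: 2.0500·0.2000 = 0.4100 m
robot under decel: 2.0500²/(2·4.0000) = 0.5253 m
person approaches 1.0000·(0.2000+0.5125) = 0.7125 m
C+Z_d+Z_r = 0.1500+0.0600+0.0800 = 0.2900 m
S_min ≈ 0.4100+0.5253+0.7125+0.2900  ⇒  S_min = 6201/3200 m

S_min = 6201/3200 m = 1.9378 m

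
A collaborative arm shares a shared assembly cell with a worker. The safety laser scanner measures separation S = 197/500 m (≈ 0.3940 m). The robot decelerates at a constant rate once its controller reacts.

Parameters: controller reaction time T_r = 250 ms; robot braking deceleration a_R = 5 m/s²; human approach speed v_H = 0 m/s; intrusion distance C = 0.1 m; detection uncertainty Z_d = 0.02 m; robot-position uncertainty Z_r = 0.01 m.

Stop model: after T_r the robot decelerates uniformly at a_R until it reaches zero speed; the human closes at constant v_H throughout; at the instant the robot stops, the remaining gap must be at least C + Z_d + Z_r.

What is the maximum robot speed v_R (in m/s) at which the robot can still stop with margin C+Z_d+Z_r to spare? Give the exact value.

v_R_max = 4/5 m/s = 0.8000 m/s

at the boundary: (1/10)·v² + (1/4)·v + (-33/125) = 0
  disc = (1/4)² − 4·(1/10)·(-33/125) = 1681/10000 ; √disc = 41/100
  v_R = (−(1/4) + 41/100) / (2·(1/10)) = 4/5 m/s
check:
braking lasts T_s = (4/5)/5 = 0.1600 s
reaction-phase robot travel = 0.8000·0.2500 = 0.2000 m
robot covers 0.8000·0.1600 − ½·5.0000·0.1600² = 0.0640 m while stopping
person approaches 0.0000·(0.2500+0.1600) = 0.0000 m
C+Z_d+Z_r = 0.1000+0.0200+0.0100 = 0.1300 m
sum ≈ 0.2000+0.0640+0.0000+0.1300 ≈ 0.3940 m = S ✓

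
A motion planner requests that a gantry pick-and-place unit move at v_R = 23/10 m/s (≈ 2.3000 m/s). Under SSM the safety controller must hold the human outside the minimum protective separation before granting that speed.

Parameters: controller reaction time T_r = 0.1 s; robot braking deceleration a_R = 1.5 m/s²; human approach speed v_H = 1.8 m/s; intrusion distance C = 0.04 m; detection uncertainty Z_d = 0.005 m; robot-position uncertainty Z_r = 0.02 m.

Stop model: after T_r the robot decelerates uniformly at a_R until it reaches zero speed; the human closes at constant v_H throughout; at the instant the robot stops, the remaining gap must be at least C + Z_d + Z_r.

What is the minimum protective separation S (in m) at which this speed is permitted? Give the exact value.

T_s = v_R/a_R = (23/10)/(3/2) = 1.5333 s
robot in T_r: 2.3000·0.1000 = 0.2300 m
braking distance = 2.3000²/(2·1.5000) = 1.7633 m
human closes 1.8000·1.6333 = 2.9400 m
residual clearance needed = 0.0400+0.0050+0.0200 = 0.0650 m
S_min ≈ 0.2300+1.7633+2.9400+0.0650  ⇒  S_min = 2999/600 m

S_min = 2999/600 m = 4.9983 m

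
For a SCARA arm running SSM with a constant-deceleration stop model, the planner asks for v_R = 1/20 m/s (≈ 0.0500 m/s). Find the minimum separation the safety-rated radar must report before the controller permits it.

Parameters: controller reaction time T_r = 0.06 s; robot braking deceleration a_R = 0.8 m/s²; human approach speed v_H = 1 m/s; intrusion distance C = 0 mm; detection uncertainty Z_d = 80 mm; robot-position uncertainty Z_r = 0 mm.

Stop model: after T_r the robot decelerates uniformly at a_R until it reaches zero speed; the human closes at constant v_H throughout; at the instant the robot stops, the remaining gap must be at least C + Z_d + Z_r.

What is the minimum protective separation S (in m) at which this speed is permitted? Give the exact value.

S_min = 3313/16000 m = 0.2071 m

braking lasts T_s = (1/20)/(4/5) = 0.0625 s
reaction-phase robot travel = 0.0500·0.0600 = 0.0030 m
braking distance = 0.0500²/(2·0.8000) = 0.0016 m
human closes 1.0000·0.1225 = 0.1225 m
margins: 0.0000+0.0800+0.0000 = 0.0800 m
S_min ≈ 0.0030+0.0016+0.1225+0.0800  ⇒  S_min = 3313/16000 m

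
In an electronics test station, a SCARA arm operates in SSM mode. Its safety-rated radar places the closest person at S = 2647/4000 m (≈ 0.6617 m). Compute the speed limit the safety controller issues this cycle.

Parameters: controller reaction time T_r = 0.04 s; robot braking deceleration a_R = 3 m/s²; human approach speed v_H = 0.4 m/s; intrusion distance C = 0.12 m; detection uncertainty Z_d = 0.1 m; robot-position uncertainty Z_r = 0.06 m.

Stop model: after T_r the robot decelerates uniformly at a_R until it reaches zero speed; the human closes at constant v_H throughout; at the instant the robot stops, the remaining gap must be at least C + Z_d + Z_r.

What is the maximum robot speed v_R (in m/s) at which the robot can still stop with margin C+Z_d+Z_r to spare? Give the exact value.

at the boundary: (1/6)·v² + (13/75)·v + (-1463/4000) = 0
  disc = (13/75)² − 4·(1/6)·(-1463/4000) = 24649/90000 ; √disc = 157/300
  v_R = (−(13/75) + 157/300) / (2·(1/6)) = 21/20 m/s
check:
stop time T_s = (21/20)/3 = 0.3500 s
robot covers v_R·T_r = 1.0500·0.0400 = 0.0420 m before braking
robot under decel: 1.0500²/(2·3.0000) = 0.1837 m
human over T_r+T_s: 0.4000·(0.0400+0.3500) = 0.1560 m
residual clearance needed = 0.1200+0.1000+0.0600 = 0.2800 m
sum ≈ 0.0420+0.1837+0.1560+0.2800 ≈ 0.6617 m = S ✓

v_R_max = 21/20 m/s = 1.0500 m/s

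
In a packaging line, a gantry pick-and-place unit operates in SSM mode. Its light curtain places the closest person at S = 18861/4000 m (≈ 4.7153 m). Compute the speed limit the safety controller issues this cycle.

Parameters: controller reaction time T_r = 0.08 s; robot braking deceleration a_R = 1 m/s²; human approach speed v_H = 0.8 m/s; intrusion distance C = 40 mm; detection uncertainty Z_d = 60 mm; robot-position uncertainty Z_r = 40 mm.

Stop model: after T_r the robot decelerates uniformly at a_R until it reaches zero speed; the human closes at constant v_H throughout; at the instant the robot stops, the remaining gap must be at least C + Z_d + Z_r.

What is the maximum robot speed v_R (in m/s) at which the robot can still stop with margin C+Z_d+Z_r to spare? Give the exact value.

quadratic (1/2)·v² + (22/25)·v + (-3609/800) = 0
  disc = (22/25)² − 4·(1/2)·(-3609/800) = 97969/10000 ; √disc = 313/100
  v_R = (−(22/25) + 313/100) / (2·(1/2)) = 9/4 m/s
check:
stop time T_s = (9/4)/1 = 2.2500 s
reaction-phase robot travel = 2.2500·0.0800 = 0.1800 m
robot under decel: 2.2500²/(2·1.0000) = 2.5312 m
human closes 0.8000·2.3300 = 1.8640 m
residual clearance needed = 0.0400+0.0600+0.0400 = 0.1400 m
sum ≈ 0.1800+2.5312+1.8640+0.1400 ≈ 4.7153 m = S ✓

v_R_max = 9/4 m/s = 2.2500 m/s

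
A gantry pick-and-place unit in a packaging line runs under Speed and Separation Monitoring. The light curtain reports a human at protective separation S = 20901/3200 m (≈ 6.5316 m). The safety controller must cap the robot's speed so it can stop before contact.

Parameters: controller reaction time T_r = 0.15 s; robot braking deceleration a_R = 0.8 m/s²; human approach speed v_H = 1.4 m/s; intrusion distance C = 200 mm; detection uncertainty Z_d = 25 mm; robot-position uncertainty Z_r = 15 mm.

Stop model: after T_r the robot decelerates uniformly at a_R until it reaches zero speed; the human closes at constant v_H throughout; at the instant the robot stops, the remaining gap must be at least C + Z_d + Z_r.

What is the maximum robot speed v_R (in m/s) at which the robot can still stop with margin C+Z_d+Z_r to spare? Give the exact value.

v_R_max = 39/20 m/s = 1.9500 m/s

quadratic (5/8)·v² + (19/10)·v + (-19461/3200) = 0
  disc = (19/10)² − 4·(5/8)·(-19461/3200) = 120409/6400 ; √disc = 347/80
  v_R = (−(19/10) + 347/80) / (2·(5/8)) = 39/20 m/s
check:
stop time T_s = (39/20)/(4/5) = 2.4375 s
robot covers v_R·T_r = 1.9500·0.1500 = 0.2925 m before braking
braking distance = 1.9500²/(2·0.8000) = 2.3766 m
human closes 1.4000·2.5875 = 3.6225 m
margins: 0.2000+0.0250+0.0150 = 0.2400 m
sum ≈ 0.2925+2.3766+3.6225+0.2400 ≈ 6.5316 m = S ✓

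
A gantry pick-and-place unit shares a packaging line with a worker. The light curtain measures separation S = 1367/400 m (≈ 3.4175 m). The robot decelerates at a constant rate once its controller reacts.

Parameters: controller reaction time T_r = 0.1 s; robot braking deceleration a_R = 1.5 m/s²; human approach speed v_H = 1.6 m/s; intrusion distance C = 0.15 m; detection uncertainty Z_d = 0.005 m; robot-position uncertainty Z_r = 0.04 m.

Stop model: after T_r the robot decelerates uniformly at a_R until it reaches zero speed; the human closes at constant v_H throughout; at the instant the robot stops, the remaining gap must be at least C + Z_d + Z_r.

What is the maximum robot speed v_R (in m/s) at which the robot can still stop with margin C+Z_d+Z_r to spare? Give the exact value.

v_R_max = 7/4 m/s = 1.7500 m/s

quadratic (1/3)·v² + (7/6)·v + (-49/16) = 0
  disc = (7/6)² − 4·(1/3)·(-49/16) = 49/9 ; √disc = 7/3
  v_R = (−(7/6) + 7/3) / (2·(1/3)) = 7/4 m/s
check:
T_s = v_R/a_R = (7/4)/(3/2) = 1.1667 s
robot covers v_R·T_r = 1.7500·0.1000 = 0.1750 m before braking
braking distance = 1.7500²/(2·1.5000) = 1.0208 m
person approaches 1.6000·(0.1000+1.1667) = 2.0267 m
margins: 0.1500+0.0050+0.0400 = 0.1950 m
sum ≈ 0.1750+1.0208+2.0267+0.1950 ≈ 3.4175 m = S ✓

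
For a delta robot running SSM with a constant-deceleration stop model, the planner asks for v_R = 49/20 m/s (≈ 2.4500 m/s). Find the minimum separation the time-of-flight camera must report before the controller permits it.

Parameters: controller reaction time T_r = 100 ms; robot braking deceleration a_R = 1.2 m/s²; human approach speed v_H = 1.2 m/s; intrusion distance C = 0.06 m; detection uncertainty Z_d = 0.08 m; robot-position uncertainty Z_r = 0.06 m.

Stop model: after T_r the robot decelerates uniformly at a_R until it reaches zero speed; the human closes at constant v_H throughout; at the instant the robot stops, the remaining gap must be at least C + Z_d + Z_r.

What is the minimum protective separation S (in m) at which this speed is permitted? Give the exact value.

S_min = 26477/4800 m = 5.5160 m

braking lasts T_s = (49/20)/(6/5) = 2.0417 s
reaction-phase robot travel = 2.4500·0.1000 = 0.2450 m
robot under decel: 2.4500²/(2·1.2000) = 2.5010 m
human closes 1.2000·2.1417 = 2.5700 m
margins: 0.0600+0.0800+0.0600 = 0.2000 m
S_min ≈ 0.2450+2.5010+2.5700+0.2000  ⇒  S_min = 26477/4800 m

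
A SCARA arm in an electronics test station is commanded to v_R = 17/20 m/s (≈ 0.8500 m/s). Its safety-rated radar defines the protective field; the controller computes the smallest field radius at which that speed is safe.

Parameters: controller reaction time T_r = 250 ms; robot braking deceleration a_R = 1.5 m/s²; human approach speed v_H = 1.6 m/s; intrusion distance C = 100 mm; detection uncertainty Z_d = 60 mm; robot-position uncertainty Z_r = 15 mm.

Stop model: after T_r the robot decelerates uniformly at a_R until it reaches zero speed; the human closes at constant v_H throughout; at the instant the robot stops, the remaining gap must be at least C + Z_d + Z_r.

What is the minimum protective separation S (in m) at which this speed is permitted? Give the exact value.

S_min = 387/200 m = 1.9350 m

stop time T_s = (17/20)/(3/2) = 0.5667 s
robot covers v_R·T_r = 0.8500·0.2500 = 0.2125 m before braking
robot under decel: 0.8500²/(2·1.5000) = 0.2408 m
person approaches 1.6000·(0.2500+0.5667) = 1.3067 m
C+Z_d+Z_r = 0.1000+0.0600+0.0150 = 0.1750 m
S_min ≈ 0.2125+0.2408+1.3067+0.1750  ⇒  S_min = 387/200 m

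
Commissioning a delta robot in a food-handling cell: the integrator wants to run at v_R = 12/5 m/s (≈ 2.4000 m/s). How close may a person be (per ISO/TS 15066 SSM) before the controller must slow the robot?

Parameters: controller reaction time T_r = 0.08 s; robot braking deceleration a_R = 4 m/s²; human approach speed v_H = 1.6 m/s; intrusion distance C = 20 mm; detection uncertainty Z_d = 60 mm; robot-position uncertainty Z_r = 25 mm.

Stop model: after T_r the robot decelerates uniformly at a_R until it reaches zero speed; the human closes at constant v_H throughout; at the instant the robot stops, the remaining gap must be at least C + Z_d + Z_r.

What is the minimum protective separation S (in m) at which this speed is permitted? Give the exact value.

T_s = v_R/a_R = (12/5)/4 = 0.6000 s
robot covers v_R·T_r = 2.4000·0.0800 = 0.1920 m before braking
braking distance = 2.4000²/(2·4.0000) = 0.7200 m
person approaches 1.6000·(0.0800+0.6000) = 1.0880 m
residual clearance needed = 0.0200+0.0600+0.0250 = 0.1050 m
S_min ≈ 0.1920+0.7200+1.0880+0.1050  ⇒  S_min = 421/200 m

S_min = 421/200 m = 2.1050 m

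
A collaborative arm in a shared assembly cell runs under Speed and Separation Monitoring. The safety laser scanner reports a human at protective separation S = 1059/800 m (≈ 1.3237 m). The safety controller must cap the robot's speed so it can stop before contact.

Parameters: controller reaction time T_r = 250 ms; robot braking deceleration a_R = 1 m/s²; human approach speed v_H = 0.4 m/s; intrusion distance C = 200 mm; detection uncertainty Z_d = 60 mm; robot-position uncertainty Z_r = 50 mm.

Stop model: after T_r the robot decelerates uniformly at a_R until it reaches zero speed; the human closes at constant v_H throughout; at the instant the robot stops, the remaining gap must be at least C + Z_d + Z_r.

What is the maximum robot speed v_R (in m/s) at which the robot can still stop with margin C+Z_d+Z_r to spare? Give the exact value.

quadratic (1/2)·v² + (13/20)·v + (-731/800) = 0
  disc = (13/20)² − 4·(1/2)·(-731/800) = 9/4 ; √disc = 3/2
  v_R = (−(13/20) + 3/2) / (2·(1/2)) = 17/20 m/s
check:
T_s = v_R/a_R = (17/20)/1 = 0.8500 s
robot in T_r: 0.8500·0.2500 = 0.2125 m
robot covers 0.8500·0.8500 − ½·1.0000·0.8500² = 0.3613 m while stopping
human closes 0.4000·1.1000 = 0.4400 m
residual clearance needed = 0.2000+0.0600+0.0500 = 0.3100 m
sum ≈ 0.2125+0.3613+0.4400+0.3100 ≈ 1.3237 m = S ✓

v_R_max = 17/20 m/s = 0.8500 m/s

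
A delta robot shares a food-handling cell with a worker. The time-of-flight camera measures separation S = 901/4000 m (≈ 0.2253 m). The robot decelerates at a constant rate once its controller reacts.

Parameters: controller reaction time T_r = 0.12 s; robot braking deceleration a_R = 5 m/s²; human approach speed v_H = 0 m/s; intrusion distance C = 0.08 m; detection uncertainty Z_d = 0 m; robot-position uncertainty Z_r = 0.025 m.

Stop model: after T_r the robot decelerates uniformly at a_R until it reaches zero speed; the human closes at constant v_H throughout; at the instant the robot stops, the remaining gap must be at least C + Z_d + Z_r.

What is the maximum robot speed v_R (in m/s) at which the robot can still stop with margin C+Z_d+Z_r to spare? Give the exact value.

v_R_max = 13/20 m/s = 0.6500 m/s

at the boundary: (1/10)·v² + (3/25)·v + (-481/4000) = 0
  disc = (3/25)² − 4·(1/10)·(-481/4000) = 1/16 ; √disc = 1/4
  v_R = (−(3/25) + 1/4) / (2·(1/10)) = 13/20 m/s
check:
T_s = v_R/a_R = (13/20)/5 = 0.1300 s
reaction-phase robot travel = 0.6500·0.1200 = 0.0780 m
robot under decel: 0.6500²/(2·5.0000) = 0.0423 m
human over T_r+T_s: 0.0000·(0.1200+0.1300) = 0.0000 m
C+Z_d+Z_r = 0.0800+0.0000+0.0250 = 0.1050 m
sum ≈ 0.0780+0.0423+0.0000+0.1050 ≈ 0.2253 m = S ✓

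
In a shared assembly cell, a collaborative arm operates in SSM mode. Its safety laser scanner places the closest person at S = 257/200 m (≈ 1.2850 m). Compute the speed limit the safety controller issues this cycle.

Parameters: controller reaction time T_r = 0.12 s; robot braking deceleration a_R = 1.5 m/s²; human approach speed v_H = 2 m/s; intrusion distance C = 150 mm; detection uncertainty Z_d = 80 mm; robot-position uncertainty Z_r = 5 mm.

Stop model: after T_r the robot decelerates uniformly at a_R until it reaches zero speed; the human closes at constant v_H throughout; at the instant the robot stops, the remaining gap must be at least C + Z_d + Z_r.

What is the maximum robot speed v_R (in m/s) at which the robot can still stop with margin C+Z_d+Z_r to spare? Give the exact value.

v_R_max = 1/2 m/s = 0.5000 m/s

collect terms ⇒ (1/3)·v_R² + (109/75)·v_R + (-81/100) = 0
  disc = (109/75)² − 4·(1/3)·(-81/100) = 17956/5625 ; √disc = 134/75
  v_R = (−(109/75) + 134/75) / (2·(1/3)) = 1/2 m/s
check:
braking lasts T_s = (1/2)/(3/2) = 0.3333 s
robot in T_r: 0.5000·0.1200 = 0.0600 m
robot under decel: 0.5000²/(2·1.5000) = 0.0833 m
person approaches 2.0000·(0.1200+0.3333) = 0.9067 m
C+Z_d+Z_r = 0.1500+0.0800+0.0050 = 0.2350 m
sum ≈ 0.0600+0.0833+0.9067+0.2350 ≈ 1.2850 m = S ✓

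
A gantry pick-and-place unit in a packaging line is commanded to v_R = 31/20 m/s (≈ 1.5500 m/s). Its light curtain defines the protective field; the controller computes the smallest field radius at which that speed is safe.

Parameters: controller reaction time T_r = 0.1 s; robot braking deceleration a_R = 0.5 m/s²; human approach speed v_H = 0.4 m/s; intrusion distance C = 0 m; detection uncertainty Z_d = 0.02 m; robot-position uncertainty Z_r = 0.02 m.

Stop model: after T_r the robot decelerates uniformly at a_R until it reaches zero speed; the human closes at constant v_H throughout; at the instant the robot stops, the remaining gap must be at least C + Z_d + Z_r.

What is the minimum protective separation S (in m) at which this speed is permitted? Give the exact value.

S_min = 1551/400 m = 3.8775 m

T_s = v_R/a_R = (31/20)/(1/2) = 3.1000 s
reaction-phase robot travel = 1.5500·0.1000 = 0.1550 m
robot under decel: 1.5500²/(2·0.5000) = 2.4025 m
human over T_r+T_s: 0.4000·(0.1000+3.1000) = 1.2800 m
C+Z_d+Z_r = 0.0000+0.0200+0.0200 = 0.0400 m
S_min ≈ 0.1550+2.4025+1.2800+0.0400  ⇒  S_min = 1551/400 m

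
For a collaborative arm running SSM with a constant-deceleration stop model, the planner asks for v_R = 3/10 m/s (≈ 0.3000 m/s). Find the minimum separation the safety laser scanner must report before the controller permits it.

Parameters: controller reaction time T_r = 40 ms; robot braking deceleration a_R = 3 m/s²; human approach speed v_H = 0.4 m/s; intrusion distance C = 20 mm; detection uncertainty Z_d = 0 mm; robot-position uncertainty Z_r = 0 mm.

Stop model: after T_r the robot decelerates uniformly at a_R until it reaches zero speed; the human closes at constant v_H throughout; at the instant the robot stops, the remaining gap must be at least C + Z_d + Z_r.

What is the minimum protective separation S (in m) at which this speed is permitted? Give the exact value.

T_s = v_R/a_R = (3/10)/3 = 0.1000 s
robot in T_r: 0.3000·0.0400 = 0.0120 m
braking distance = 0.3000²/(2·3.0000) = 0.0150 m
person approaches 0.4000·(0.0400+0.1000) = 0.0560 m
C+Z_d+Z_r = 0.0200+0.0000+0.0000 = 0.0200 m
S_min ≈ 0.0120+0.0150+0.0560+0.0200  ⇒  S_min = 103/1000 m

S_min = 103/1000 m = 0.1030 m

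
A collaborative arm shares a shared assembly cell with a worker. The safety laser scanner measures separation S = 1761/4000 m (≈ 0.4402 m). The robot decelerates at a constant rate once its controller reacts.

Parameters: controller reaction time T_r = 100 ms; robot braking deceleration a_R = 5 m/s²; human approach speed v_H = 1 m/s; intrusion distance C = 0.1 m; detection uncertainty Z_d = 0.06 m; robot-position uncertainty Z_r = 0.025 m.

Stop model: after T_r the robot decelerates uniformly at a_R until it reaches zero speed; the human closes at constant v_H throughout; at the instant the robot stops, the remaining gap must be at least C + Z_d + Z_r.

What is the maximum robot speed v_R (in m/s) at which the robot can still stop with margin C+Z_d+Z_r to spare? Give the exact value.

at the boundary: (1/10)·v² + (3/10)·v + (-621/4000) = 0
  disc = (3/10)² − 4·(1/10)·(-621/4000) = 1521/10000 ; √disc = 39/100
  v_R = (−(3/10) + 39/100) / (2·(1/10)) = 9/20 m/s
check:
stop time T_s = (9/20)/5 = 0.0900 s
reaction-phase robot travel = 0.4500·0.1000 = 0.0450 m
robot under decel: 0.4500²/(2·5.0000) = 0.0203 m
human over T_r+T_s: 1.0000·(0.1000+0.0900) = 0.1900 m
residual clearance needed = 0.1000+0.0600+0.0250 = 0.1850 m
sum ≈ 0.0450+0.0203+0.1900+0.1850 ≈ 0.4402 m = S ✓

v_R_max = 9/20 m/s = 0.4500 m/s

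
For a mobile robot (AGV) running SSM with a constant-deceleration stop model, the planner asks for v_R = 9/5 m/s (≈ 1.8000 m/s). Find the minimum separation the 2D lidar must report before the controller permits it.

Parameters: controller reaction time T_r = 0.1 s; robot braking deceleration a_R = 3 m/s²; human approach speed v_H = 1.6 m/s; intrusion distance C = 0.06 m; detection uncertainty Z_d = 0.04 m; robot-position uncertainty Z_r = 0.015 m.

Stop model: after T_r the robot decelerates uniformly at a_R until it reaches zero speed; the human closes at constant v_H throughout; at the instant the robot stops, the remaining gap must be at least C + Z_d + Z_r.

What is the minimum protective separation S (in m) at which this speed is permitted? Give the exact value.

T_s = v_R/a_R = (9/5)/3 = 0.6000 s
robot covers v_R·T_r = 1.8000·0.1000 = 0.1800 m before braking
robot under decel: 1.8000²/(2·3.0000) = 0.5400 m
human over T_r+T_s: 1.6000·(0.1000+0.6000) = 1.1200 m
margins: 0.0600+0.0400+0.0150 = 0.1150 m
S_min ≈ 0.1800+0.5400+1.1200+0.1150  ⇒  S_min = 391/200 m

S_min = 391/200 m = 1.9550 m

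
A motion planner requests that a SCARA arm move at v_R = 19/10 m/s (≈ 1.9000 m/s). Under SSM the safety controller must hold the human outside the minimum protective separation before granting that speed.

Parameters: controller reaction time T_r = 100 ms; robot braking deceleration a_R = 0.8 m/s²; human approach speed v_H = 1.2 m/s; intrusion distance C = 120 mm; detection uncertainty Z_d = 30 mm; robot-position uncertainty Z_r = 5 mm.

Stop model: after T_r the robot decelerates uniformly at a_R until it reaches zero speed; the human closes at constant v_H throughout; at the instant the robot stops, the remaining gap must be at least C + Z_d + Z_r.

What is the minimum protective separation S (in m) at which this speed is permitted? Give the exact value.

S_min = 4457/800 m = 5.5713 m

stop time T_s = (19/10)/(4/5) = 2.3750 s
reaction-phase robot travel = 1.9000·0.1000 = 0.1900 m
robot under decel: 1.9000²/(2·0.8000) = 2.2563 m
human over T_r+T_s: 1.2000·(0.1000+2.3750) = 2.9700 m
margins: 0.1200+0.0300+0.0050 = 0.1550 m
S_min ≈ 0.1900+2.2563+2.9700+0.1550  ⇒  S_min = 4457/800 m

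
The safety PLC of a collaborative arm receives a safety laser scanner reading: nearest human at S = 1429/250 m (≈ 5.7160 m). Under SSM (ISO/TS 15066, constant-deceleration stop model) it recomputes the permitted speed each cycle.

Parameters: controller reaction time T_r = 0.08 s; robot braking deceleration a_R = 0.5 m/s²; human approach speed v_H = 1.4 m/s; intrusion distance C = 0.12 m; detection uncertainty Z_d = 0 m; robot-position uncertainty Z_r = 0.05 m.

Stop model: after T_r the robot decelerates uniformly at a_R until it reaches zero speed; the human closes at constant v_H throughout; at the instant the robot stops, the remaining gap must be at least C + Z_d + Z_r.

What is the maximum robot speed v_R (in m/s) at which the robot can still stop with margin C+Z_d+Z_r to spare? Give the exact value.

v_R_max = 13/10 m/s = 1.3000 m/s

quadratic (1)·v² + (72/25)·v + (-2717/500) = 0
  disc = (72/25)² − 4·(1)·(-2717/500) = 18769/625 ; √disc = 137/25
  v_R = (−(72/25) + 137/25) / (2·(1)) = 13/10 m/s
check:
braking lasts T_s = (13/10)/(1/2) = 2.6000 s
reaction-phase robot travel = 1.3000·0.0800 = 0.1040 m
braking distance = 1.3000²/(2·0.5000) = 1.6900 m
human over T_r+T_s: 1.4000·(0.0800+2.6000) = 3.7520 m
C+Z_d+Z_r = 0.1200+0.0000+0.0500 = 0.1700 m
sum ≈ 0.1040+1.6900+3.7520+0.1700 ≈ 5.7160 m = S ✓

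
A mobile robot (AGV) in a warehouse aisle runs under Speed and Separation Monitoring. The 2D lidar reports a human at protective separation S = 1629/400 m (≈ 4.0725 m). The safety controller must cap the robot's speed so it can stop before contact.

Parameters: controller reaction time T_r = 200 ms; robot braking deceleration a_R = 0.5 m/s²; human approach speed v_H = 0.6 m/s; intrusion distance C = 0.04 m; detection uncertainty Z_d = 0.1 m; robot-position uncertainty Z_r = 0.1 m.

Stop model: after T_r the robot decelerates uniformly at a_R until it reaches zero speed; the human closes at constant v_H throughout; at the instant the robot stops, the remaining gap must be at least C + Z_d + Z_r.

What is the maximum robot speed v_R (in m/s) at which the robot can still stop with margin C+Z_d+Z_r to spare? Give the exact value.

at the boundary: (1)·v² + (7/5)·v + (-297/80) = 0
  disc = (7/5)² − 4·(1)·(-297/80) = 1681/100 ; √disc = 41/10
  v_R = (−(7/5) + 41/10) / (2·(1)) = 27/20 m/s
check:
T_s = v_R/a_R = (27/20)/(1/2) = 2.7000 s
reaction-phase robot travel = 1.3500·0.2000 = 0.2700 m
braking distance = 1.3500²/(2·0.5000) = 1.8225 m
human over T_r+T_s: 0.6000·(0.2000+2.7000) = 1.7400 m
C+Z_d+Z_r = 0.0400+0.1000+0.1000 = 0.2400 m
sum ≈ 0.2700+1.8225+1.7400+0.2400 ≈ 4.0725 m = S ✓

v_R_max = 27/20 m/s = 1.3500 m/s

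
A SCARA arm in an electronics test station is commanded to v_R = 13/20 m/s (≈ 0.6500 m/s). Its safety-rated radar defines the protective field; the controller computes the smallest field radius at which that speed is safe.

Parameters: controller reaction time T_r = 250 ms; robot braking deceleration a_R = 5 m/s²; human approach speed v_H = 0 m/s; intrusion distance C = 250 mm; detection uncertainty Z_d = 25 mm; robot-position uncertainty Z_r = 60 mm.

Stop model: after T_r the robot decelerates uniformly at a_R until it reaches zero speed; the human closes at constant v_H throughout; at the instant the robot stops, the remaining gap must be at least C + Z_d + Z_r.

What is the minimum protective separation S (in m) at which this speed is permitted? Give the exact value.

braking lasts T_s = (13/20)/5 = 0.1300 s
robot covers v_R·T_r = 0.6500·0.2500 = 0.1625 m before braking
robot covers 0.6500·0.1300 − ½·5.0000·0.1300² = 0.0423 m while stopping
human closes 0.0000·0.3800 = 0.0000 m
residual clearance needed = 0.2500+0.0250+0.0600 = 0.3350 m
S_min ≈ 0.1625+0.0423+0.0000+0.3350  ⇒  S_min = 2159/4000 m

S_min = 2159/4000 m = 0.5397 m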